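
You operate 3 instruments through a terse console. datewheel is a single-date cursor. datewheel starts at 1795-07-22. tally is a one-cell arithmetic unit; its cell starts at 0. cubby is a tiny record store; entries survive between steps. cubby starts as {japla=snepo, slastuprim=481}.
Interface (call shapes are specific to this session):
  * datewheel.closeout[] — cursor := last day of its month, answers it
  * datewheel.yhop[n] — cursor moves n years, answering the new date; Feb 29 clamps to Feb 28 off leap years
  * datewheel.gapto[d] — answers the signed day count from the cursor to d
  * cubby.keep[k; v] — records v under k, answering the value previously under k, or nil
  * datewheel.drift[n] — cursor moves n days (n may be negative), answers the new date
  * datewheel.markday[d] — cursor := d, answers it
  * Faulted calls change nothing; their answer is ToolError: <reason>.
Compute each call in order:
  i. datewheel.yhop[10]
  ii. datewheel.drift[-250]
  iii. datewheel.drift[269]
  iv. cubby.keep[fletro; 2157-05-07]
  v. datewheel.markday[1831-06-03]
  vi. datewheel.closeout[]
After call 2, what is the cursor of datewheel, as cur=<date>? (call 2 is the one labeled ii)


Answer: cur=1804-11-14

Derivation:
Now I run datewheel.yhop passing 10, → 1805-07-22.
I try datewheel.drift passing -250, — result: 1804-11-14.
I try datewheel.drift passing 269, giving 1805-08-10.
I use cubby.keep passing fletro, 2157-05-07: nil.
I run datewheel.markday passing 1831-06-03: 1831-06-03.
I run datewheel.closeout: 1831-06-30.


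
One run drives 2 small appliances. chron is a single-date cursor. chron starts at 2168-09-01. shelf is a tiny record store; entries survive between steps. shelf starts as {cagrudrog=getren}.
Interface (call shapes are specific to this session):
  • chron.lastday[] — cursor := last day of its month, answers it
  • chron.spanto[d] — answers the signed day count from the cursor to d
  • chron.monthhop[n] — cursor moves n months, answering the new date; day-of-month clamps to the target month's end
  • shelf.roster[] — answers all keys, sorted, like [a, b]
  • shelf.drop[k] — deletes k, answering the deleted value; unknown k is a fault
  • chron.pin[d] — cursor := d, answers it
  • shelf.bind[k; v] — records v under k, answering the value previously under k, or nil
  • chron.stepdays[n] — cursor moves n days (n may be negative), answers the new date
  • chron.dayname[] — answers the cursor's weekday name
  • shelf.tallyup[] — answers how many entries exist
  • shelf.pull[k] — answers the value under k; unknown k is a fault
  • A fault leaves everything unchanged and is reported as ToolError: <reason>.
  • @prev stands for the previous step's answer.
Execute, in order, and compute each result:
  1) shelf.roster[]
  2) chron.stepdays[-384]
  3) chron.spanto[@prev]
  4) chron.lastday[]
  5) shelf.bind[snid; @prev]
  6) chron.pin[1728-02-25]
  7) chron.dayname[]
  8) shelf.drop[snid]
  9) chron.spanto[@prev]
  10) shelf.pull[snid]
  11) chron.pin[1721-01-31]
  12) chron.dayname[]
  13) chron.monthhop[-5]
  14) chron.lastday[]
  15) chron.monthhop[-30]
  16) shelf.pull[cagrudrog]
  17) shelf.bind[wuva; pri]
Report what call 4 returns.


Answer: 2167-08-31

Derivation:
>>> roster
= [cagrudrog]
>>> stepdays -384
= 2167-08-14
>>> spanto @prev
= 0
>>> lastday
= 2167-08-31
>>> bind snid @prev
= nil
>>> pin 1728-02-25
= 1728-02-25
>>> dayname
= Wednesday
>>> drop snid
= 2167-08-31
>>> spanto @prev
= 160529
>>> pull snid
= ToolError: no such key snid
>>> pin 1721-01-31
= 1721-01-31
>>> dayname
= Friday
>>> monthhop -5
= 1720-08-31
>>> lastday
= 1720-08-31
>>> monthhop -30
= 1718-02-28
>>> pull cagrudrog
= getren
>>> bind wuva pri
= nil


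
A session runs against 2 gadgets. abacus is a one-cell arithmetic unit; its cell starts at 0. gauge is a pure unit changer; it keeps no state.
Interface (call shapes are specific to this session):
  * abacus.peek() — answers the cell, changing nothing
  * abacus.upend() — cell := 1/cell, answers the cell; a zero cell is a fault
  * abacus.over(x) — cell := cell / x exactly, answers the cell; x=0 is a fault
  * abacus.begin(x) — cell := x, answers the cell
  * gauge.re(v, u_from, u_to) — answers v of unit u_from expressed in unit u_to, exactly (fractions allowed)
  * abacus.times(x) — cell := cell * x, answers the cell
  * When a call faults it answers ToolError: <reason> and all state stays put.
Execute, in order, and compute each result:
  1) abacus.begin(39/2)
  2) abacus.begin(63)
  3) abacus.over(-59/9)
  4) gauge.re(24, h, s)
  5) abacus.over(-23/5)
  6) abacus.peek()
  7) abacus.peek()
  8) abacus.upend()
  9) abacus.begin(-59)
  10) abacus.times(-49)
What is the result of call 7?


Answer: 2835/1357

Derivation:
CALL begin[x: 39/2]
RET  39/2
CALL begin[x: 63]
RET  63
CALL over[x: -59/9]
RET  -567/59
CALL re[v: 24; u_from: h; u_to: s]
RET  86400
CALL over[x: -23/5]
RET  2835/1357
CALL peek[]
RET  2835/1357
CALL peek[]
RET  2835/1357
CALL upend[]
RET  1357/2835
CALL begin[x: -59]
RET  -59
CALL times[x: -49]
RET  2891


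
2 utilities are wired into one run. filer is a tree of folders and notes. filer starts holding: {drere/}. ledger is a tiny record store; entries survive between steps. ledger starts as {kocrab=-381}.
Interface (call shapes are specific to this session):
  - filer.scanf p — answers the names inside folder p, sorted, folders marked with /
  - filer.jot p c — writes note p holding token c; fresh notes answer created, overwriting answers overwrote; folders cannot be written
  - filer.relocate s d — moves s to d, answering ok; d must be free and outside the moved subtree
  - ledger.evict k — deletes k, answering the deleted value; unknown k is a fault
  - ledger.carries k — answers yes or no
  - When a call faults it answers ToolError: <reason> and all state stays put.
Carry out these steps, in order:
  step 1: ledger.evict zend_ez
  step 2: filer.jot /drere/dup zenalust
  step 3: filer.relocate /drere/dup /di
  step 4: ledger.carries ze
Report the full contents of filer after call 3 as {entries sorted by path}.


Answer: {di=zenalust, drere/}

Derivation:
→ evict(k='zend_ez')
← ToolError: no such key zend_ez
→ jot(p='/drere/dup', c='zenalust')
← created
→ relocate(s='/drere/dup', d='/di')
← ok
→ carries(k='ze')
← no


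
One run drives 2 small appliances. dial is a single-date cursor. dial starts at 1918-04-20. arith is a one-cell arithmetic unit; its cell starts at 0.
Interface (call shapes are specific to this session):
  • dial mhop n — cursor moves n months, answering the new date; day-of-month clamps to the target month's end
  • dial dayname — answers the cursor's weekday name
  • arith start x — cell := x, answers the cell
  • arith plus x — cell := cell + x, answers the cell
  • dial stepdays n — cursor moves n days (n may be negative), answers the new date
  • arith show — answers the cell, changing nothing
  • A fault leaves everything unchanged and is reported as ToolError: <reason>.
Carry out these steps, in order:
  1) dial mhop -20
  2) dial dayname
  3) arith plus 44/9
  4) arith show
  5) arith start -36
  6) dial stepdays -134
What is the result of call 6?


~$ dial mhop n=-20
= 1916-08-20
~$ dial dayname
= Sunday
~$ arith plus x=44/9
= 44/9
~$ arith show
= 44/9
~$ arith start x=-36
= -36
~$ dial stepdays n=-134
= 1916-04-08

Answer: 1916-04-08


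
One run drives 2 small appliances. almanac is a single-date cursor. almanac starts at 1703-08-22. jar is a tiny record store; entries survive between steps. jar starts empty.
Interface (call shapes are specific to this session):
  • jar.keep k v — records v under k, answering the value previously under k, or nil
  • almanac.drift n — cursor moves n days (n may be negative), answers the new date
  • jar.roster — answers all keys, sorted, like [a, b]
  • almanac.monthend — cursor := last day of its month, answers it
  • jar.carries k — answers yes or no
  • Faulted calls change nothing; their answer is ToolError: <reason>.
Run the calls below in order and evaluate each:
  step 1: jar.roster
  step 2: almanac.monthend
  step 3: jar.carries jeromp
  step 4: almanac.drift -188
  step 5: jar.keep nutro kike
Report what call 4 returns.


·→ jar.roster()
·← []
·→ almanac.monthend()
·← 1703-08-31
·→ jar.carries(jeromp)
·← no
·→ almanac.drift(-188)
·← 1703-02-24
·→ jar.keep(nutro, kike)
·← nil

Answer: 1703-02-24


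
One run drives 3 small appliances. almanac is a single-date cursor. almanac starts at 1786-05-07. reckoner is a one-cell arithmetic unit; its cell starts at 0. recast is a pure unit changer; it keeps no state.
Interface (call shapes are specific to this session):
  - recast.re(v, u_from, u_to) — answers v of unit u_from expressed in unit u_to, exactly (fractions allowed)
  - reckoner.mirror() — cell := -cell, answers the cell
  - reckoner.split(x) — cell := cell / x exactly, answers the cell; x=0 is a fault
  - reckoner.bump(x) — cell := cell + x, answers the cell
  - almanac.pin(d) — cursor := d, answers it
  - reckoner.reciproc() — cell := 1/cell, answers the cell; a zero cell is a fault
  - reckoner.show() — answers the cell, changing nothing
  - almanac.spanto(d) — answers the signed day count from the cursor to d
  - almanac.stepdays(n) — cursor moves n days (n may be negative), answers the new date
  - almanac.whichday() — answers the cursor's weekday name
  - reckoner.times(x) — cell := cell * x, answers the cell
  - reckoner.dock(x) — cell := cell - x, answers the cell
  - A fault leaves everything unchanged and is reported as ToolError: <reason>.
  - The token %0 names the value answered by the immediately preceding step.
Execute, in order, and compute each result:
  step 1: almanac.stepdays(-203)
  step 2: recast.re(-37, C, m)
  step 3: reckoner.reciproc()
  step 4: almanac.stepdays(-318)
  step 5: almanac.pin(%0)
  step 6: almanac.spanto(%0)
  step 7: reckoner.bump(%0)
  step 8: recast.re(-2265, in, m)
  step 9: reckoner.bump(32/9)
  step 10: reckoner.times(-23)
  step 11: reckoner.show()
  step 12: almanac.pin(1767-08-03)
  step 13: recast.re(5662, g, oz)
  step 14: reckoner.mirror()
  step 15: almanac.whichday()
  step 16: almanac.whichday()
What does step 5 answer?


Do: stepdays[-203]
See: 1785-10-16
Do: re[-37; C; m]
See: ToolError: incompatible units
Do: reciproc[]
See: ToolError: reciprocal of zero
Do: stepdays[-318]
See: 1784-12-02
Do: pin[%0]
See: 1784-12-02
Do: spanto[%0]
See: 0
Do: bump[%0]
See: 0
Do: re[-2265; in; m]
See: -57531/1000
Do: bump[32/9]
See: 32/9
Do: times[-23]
See: -736/9
Do: show[]
See: -736/9
Do: pin[1767-08-03]
See: 1767-08-03
Do: re[5662; g; oz]
See: 9059200000/45359237
Do: mirror[]
See: 736/9
Do: whichday[]
See: Monday
Do: whichday[]
See: Monday

Answer: 1784-12-02


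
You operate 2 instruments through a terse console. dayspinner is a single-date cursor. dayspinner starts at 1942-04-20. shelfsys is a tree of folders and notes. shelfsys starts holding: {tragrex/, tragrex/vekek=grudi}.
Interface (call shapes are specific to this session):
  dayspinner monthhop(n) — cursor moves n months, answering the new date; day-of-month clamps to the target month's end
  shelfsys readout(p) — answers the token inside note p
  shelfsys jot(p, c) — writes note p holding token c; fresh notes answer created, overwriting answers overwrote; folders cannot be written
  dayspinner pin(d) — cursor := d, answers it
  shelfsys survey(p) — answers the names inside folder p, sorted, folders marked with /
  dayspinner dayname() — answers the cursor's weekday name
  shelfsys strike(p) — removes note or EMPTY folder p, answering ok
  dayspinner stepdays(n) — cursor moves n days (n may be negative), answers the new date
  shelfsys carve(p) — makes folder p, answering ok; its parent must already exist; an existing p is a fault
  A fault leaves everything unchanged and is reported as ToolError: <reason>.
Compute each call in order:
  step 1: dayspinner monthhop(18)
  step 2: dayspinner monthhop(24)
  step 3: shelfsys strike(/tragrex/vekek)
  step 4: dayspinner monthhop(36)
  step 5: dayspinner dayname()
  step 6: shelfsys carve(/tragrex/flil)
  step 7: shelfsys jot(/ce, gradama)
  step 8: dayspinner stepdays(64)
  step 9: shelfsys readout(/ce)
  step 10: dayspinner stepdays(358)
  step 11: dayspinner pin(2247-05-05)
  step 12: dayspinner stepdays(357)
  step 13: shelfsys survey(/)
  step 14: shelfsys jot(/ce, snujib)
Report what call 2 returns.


-> dayspinner monthhop(18)
<- 1943-10-20
-> dayspinner monthhop(24)
<- 1945-10-20
-> shelfsys strike(/tragrex/vekek)
<- ok
-> dayspinner monthhop(36)
<- 1948-10-20
-> dayspinner dayname()
<- Wednesday
-> shelfsys carve(/tragrex/flil)
<- ok
-> shelfsys jot(/ce, gradama)
<- created
-> dayspinner stepdays(64)
<- 1948-12-23
-> shelfsys readout(/ce)
<- gradama
-> dayspinner stepdays(358)
<- 1949-12-16
-> dayspinner pin(2247-05-05)
<- 2247-05-05
-> dayspinner stepdays(357)
<- 2248-04-26
-> shelfsys survey(/)
<- [ce, tragrex/]
-> shelfsys jot(/ce, snujib)
<- overwrote

Answer: 1945-10-20


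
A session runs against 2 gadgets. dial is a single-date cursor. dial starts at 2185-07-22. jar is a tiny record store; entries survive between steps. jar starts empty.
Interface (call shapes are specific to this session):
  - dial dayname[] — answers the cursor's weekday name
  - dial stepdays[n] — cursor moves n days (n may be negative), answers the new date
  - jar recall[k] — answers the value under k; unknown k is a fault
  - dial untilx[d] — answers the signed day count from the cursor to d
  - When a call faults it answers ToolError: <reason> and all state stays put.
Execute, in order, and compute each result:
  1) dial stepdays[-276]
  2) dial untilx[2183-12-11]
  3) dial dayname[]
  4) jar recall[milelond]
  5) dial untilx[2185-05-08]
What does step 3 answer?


>> dial stepdays(n='-276')
<< 2184-10-19
>> dial untilx(d='2183-12-11')
<< -313
>> dial dayname()
<< Tuesday
>> jar recall(k='milelond')
<< ToolError: no such key milelond
>> dial untilx(d='2185-05-08')
<< 201

Answer: Tuesday


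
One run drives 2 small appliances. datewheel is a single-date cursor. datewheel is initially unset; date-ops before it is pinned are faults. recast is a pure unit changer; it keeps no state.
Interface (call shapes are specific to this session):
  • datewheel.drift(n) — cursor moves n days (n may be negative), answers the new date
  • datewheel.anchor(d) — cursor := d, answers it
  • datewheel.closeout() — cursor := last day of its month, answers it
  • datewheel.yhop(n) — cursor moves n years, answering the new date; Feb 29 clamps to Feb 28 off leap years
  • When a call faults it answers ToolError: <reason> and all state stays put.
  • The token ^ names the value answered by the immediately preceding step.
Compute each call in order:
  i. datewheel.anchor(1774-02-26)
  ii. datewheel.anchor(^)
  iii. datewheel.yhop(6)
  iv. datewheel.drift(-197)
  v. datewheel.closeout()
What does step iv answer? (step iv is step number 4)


Answer: 1779-08-13

Derivation:
~$ datewheel.anchor d='1774-02-26'
:: 1774-02-26
~$ datewheel.anchor d='^'
:: 1774-02-26
~$ datewheel.yhop n='6'
:: 1780-02-26
~$ datewheel.drift n='-197'
:: 1779-08-13
~$ datewheel.closeout
:: 1779-08-31


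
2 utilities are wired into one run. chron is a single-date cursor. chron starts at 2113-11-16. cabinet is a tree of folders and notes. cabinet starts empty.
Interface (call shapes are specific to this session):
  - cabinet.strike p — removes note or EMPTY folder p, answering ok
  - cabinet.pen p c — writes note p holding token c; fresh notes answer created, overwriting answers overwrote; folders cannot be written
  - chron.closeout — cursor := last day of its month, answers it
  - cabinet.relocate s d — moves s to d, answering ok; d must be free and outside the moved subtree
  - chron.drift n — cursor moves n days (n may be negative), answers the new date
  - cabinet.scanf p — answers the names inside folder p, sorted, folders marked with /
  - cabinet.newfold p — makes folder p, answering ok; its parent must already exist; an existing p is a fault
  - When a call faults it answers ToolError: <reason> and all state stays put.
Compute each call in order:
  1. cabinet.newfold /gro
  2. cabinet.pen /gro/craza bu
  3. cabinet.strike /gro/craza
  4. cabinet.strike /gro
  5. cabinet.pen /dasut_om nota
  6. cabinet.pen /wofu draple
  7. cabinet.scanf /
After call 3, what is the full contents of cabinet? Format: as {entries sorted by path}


CALL cabinet.newfold[p: /gro]
RET  ok
CALL cabinet.pen[p: /gro/craza; c: bu]
RET  created
CALL cabinet.strike[p: /gro/craza]
RET  ok
CALL cabinet.strike[p: /gro]
RET  ok
CALL cabinet.pen[p: /dasut_om; c: nota]
RET  created
CALL cabinet.pen[p: /wofu; c: draple]
RET  created
CALL cabinet.scanf[p: /]
RET  [dasut_om, wofu]

Answer: {gro/}


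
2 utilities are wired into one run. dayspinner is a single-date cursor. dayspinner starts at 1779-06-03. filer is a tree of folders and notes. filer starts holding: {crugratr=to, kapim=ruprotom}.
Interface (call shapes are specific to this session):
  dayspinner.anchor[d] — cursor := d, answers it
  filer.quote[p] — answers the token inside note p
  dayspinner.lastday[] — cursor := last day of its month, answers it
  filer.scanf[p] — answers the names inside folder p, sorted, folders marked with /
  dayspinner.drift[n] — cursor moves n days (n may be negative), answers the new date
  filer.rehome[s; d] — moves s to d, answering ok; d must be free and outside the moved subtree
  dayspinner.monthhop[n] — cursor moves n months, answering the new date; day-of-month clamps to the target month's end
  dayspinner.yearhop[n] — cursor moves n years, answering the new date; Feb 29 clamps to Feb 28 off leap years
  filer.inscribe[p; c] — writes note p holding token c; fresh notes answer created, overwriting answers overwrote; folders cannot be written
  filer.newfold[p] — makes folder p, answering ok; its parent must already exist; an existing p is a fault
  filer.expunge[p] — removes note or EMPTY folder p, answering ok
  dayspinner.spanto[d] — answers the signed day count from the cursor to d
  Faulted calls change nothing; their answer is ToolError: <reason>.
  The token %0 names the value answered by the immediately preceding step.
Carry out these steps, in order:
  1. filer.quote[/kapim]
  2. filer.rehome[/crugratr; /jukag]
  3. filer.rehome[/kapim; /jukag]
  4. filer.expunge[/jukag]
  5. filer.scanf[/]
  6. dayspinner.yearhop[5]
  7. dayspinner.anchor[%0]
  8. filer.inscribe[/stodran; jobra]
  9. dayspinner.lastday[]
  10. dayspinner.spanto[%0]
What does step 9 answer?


Answer: 1784-06-30

Derivation:
~$ filer.quote /kapim
:: ruprotom
~$ filer.rehome /crugratr /jukag
:: ok
~$ filer.rehome /kapim /jukag
:: ToolError: exists
~$ filer.expunge /jukag
:: ok
~$ filer.scanf /
:: [kapim]
~$ dayspinner.yearhop 5
:: 1784-06-03
~$ dayspinner.anchor %0
:: 1784-06-03
~$ filer.inscribe /stodran jobra
:: created
~$ dayspinner.lastday
:: 1784-06-30
~$ dayspinner.spanto %0
:: 0


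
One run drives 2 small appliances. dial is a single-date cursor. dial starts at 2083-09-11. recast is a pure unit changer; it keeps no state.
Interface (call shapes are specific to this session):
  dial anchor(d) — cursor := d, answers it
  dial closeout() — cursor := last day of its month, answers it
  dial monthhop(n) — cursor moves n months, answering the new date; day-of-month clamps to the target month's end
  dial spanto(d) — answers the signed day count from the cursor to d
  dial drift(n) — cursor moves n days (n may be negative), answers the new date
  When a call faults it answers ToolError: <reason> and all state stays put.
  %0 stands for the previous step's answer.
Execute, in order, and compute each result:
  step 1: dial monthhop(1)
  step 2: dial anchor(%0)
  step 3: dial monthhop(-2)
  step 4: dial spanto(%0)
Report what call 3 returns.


% dial monthhop 1
= 2083-10-11
% dial anchor %0
= 2083-10-11
% dial monthhop -2
= 2083-08-11
% dial spanto %0
= 0

Answer: 2083-08-11


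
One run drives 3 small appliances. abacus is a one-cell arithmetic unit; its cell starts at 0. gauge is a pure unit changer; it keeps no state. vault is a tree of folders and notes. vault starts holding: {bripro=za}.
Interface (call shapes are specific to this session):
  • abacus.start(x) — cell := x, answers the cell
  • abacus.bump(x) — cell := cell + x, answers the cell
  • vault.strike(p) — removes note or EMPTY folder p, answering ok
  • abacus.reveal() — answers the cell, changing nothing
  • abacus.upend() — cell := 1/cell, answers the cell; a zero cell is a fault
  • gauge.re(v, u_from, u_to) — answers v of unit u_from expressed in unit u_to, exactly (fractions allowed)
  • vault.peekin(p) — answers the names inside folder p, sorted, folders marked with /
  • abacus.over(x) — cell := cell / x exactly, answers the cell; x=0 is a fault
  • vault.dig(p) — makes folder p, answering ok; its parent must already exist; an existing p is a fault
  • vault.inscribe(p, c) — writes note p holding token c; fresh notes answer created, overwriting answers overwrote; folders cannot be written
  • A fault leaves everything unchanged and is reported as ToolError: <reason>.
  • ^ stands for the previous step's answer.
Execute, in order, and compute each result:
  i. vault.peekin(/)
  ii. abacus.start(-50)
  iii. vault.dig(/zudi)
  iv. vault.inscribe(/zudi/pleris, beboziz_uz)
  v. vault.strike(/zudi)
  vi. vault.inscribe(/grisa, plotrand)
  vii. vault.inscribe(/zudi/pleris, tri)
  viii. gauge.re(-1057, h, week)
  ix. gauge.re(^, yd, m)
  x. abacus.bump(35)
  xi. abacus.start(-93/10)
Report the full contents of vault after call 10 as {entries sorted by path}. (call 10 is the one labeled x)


Answer: {bripro=za, grisa=plotrand, zudi/, zudi/pleris=tri}

Derivation:
! peekin(p→/) == [bripro]
! start(x→-50) == -50
! dig(p→/zudi) == ok
! inscribe(p→/zudi/pleris, c→beboziz_uz) == created
! strike(p→/zudi) == ToolError: not empty
! inscribe(p→/grisa, c→plotrand) == created
! inscribe(p→/zudi/pleris, c→tri) == overwrote
! re(v→-1057, u_from→h, u_to→week) == -151/24
! re(v→^, u_from→yd, u_to→m) == -57531/10000
! bump(x→35) == -15
! start(x→-93/10) == -93/10


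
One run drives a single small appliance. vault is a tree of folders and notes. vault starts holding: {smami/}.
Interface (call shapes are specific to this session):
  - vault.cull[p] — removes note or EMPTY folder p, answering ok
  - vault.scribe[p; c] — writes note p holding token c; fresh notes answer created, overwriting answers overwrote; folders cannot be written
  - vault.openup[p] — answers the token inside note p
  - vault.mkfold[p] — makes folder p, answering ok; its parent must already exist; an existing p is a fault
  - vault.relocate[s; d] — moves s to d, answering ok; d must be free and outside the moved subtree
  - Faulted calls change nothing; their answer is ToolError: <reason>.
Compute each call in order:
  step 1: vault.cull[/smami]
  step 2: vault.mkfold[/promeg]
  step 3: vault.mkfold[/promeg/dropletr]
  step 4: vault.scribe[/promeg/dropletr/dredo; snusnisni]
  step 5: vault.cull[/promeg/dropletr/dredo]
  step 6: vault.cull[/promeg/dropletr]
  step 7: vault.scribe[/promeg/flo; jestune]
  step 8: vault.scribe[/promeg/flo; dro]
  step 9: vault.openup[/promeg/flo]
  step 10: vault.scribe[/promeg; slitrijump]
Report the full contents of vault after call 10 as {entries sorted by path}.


Answer: {promeg/, promeg/flo=dro}

Derivation:
==> vault.cull(/smami)
<== ok
==> vault.mkfold(/promeg)
<== ok
==> vault.mkfold(/promeg/dropletr)
<== ok
==> vault.scribe(/promeg/dropletr/dredo, snusnisni)
<== created
==> vault.cull(/promeg/dropletr/dredo)
<== ok
==> vault.cull(/promeg/dropletr)
<== ok
==> vault.scribe(/promeg/flo, jestune)
<== created
==> vault.scribe(/promeg/flo, dro)
<== overwrote
==> vault.openup(/promeg/flo)
<== dro
==> vault.scribe(/promeg, slitrijump)
<== ToolError: is a directory


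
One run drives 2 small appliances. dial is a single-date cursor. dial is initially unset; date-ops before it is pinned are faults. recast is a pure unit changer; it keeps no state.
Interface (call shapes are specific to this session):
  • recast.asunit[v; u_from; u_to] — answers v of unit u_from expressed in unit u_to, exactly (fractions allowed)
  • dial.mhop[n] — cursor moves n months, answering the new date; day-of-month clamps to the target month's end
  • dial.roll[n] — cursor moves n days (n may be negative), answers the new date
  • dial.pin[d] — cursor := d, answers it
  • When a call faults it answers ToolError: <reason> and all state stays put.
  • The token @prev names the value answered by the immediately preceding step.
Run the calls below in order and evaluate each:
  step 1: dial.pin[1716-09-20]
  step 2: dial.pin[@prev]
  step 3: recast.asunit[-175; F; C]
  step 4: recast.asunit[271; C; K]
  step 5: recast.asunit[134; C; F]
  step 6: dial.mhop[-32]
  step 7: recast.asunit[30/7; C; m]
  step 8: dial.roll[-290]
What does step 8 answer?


Answer: 1713-04-05

Derivation:
Invoking pin with d=1716-09-20, — result: 1716-09-20.
Invoking pin with d=@prev: 1716-09-20.
I call asunit with v=-175, u_from=F, u_to=C, → -115.
I run asunit with v=271, u_from=C, u_to=K: 10883/20.
I call asunit with v=134, u_from=C, u_to=F, and see 1366/5.
Then mhop with n=-32: 1714-01-20.
Now I run asunit with v=30/7, u_from=C, u_to=m, and observe ToolError: incompatible units.
I invoke roll with n=-290, — result: 1713-04-05.


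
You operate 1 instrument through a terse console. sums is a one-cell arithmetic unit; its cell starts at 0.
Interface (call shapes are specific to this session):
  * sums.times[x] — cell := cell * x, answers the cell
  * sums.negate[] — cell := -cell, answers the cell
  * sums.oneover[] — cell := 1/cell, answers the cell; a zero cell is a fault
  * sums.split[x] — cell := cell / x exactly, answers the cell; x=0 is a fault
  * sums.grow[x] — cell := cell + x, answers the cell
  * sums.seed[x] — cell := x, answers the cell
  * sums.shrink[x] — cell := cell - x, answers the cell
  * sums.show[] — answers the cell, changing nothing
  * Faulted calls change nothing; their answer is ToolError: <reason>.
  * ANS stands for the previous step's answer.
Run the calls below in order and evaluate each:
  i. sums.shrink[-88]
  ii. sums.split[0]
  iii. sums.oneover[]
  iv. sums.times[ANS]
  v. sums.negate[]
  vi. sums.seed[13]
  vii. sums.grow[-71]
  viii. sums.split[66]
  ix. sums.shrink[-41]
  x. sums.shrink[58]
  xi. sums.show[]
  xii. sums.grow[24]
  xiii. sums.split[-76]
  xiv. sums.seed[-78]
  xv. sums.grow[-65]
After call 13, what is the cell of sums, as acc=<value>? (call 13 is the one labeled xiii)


Answer: acc=-101/1254

Derivation:
Now I run shrink passing -88, which returns 88.
I call split passing 0, — result: ToolError: division by zero.
I invoke oneover(), yielding 1/88.
I run times passing ANS, — result: 1/7744.
Calling negate(), giving -1/7744.
Calling seed passing 13, giving 13.
Calling grow passing -71, which returns -58.
Calling split passing 66, which returns -29/33.
I invoke shrink passing -41, yielding 1324/33.
Then shrink passing 58: -590/33.
Then show: -590/33.
I call grow passing 24, → 202/33.
Then split passing -76, and get -101/1254.
Calling seed passing -78, and get -78.
Next I call grow passing -65, which returns -143.


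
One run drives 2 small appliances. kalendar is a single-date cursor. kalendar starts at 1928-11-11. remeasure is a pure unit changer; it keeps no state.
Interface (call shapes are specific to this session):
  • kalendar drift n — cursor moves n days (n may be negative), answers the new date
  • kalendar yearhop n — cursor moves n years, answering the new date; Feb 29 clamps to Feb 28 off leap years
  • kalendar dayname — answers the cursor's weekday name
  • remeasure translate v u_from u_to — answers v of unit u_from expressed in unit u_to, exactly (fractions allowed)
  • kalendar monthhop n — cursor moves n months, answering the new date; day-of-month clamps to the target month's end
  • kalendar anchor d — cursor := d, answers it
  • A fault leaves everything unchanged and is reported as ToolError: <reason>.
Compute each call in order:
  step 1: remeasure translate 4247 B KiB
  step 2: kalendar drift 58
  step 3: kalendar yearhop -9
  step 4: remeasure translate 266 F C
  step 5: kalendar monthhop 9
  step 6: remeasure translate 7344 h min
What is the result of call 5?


% remeasure translate(v='4247', u_from='B', u_to='KiB') == 4247/1024
% kalendar drift(n='58') == 1929-01-08
% kalendar yearhop(n='-9') == 1920-01-08
% remeasure translate(v='266', u_from='F', u_to='C') == 130
% kalendar monthhop(n='9') == 1920-10-08
% remeasure translate(v='7344', u_from='h', u_to='min') == 440640

Answer: 1920-10-08


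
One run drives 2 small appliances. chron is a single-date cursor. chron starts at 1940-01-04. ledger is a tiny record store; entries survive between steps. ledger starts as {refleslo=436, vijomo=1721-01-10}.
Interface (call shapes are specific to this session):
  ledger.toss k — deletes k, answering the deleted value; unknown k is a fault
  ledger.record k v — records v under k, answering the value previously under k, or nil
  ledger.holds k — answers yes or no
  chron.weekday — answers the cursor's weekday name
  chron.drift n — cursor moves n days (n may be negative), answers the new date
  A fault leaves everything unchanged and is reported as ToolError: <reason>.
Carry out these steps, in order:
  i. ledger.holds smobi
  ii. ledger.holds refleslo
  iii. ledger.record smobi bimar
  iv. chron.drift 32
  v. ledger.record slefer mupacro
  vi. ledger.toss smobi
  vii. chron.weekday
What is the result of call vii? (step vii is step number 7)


Answer: Monday

Derivation:
>>> ledger.holds smobi
  no
>>> ledger.holds refleslo
  yes
>>> ledger.record smobi bimar
  nil
>>> chron.drift 32
  1940-02-05
>>> ledger.record slefer mupacro
  nil
>>> ledger.toss smobi
  bimar
>>> chron.weekday
  Monday


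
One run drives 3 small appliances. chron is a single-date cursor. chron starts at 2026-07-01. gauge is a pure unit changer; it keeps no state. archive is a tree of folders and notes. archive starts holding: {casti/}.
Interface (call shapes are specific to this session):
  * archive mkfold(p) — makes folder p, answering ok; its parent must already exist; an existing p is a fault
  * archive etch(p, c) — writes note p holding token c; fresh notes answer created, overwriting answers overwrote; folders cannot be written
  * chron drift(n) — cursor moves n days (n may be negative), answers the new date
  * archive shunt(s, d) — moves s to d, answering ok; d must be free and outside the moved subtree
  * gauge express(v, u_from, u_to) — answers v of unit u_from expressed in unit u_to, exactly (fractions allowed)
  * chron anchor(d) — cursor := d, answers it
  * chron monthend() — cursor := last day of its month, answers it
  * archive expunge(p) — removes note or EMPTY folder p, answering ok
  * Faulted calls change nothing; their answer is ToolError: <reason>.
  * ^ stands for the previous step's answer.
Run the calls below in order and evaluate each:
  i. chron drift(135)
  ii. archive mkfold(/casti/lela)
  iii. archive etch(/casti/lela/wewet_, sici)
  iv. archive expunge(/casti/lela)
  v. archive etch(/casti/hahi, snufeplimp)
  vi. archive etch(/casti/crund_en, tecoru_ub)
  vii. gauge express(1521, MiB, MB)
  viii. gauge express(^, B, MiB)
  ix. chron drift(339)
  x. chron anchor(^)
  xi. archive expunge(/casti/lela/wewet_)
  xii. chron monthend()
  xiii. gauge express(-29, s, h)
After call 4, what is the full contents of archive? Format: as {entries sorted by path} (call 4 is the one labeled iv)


Answer: {casti/, casti/lela/, casti/lela/wewet_=sici}

Derivation:
~$ chron drift n: 135
= 2026-11-13
~$ archive mkfold p: /casti/lela
= ok
~$ archive etch p: /casti/lela/wewet_ c: sici
= created
~$ archive expunge p: /casti/lela
= ToolError: not empty
~$ archive etch p: /casti/hahi c: snufeplimp
= created
~$ archive etch p: /casti/crund_en c: tecoru_ub
= created
~$ gauge express v: 1521 u_from: MiB u_to: MB
= 24920064/15625
~$ gauge express v: ^ u_from: B u_to: MiB
= 1521/1000000
~$ chron drift n: 339
= 2027-10-18
~$ chron anchor d: ^
= 2027-10-18
~$ archive expunge p: /casti/lela/wewet_
= ok
~$ chron monthend
= 2027-10-31
~$ gauge express v: -29 u_from: s u_to: h
= -29/3600


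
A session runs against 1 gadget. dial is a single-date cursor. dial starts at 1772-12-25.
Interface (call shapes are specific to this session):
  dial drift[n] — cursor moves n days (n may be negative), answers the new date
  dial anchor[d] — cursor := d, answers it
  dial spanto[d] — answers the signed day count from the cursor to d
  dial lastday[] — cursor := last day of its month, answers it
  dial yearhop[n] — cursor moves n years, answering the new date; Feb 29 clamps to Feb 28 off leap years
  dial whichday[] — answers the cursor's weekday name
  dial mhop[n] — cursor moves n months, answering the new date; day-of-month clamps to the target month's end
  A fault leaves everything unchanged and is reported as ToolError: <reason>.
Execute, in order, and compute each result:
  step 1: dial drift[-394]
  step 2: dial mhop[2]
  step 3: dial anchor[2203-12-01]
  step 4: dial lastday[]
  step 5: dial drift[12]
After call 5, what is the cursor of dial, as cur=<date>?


Invoking dial drift passing n→-394, giving 1771-11-27.
Using dial mhop passing n→2, yielding 1772-01-27.
Next I call dial anchor passing d→2203-12-01, yielding 2203-12-01.
Now I run dial lastday(), and observe 2203-12-31.
Invoking dial drift passing n→12, and see 2204-01-12.

Answer: cur=2204-01-12


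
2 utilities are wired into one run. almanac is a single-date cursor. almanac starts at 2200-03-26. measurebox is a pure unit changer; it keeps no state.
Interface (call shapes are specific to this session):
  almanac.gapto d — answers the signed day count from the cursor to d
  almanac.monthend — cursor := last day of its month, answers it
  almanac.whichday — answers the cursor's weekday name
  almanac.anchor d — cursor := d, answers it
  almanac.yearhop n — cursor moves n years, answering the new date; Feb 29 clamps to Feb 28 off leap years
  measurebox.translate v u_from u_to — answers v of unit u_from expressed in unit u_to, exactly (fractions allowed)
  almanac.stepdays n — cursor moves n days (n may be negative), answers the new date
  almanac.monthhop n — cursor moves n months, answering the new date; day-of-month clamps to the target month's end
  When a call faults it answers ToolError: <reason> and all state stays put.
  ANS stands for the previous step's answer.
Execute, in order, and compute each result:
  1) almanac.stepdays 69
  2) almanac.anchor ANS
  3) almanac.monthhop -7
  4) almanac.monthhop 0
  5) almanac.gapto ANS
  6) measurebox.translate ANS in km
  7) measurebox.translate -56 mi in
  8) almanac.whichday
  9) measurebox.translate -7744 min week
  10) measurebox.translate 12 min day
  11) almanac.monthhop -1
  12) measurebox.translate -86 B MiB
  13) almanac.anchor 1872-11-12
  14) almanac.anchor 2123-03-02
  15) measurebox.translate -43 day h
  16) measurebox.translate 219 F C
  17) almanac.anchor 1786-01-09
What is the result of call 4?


Answer: 2199-11-03

Derivation:
% almanac.stepdays(n=69) => 2200-06-03
% almanac.anchor(d=ANS) => 2200-06-03
% almanac.monthhop(n=-7) => 2199-11-03
% almanac.monthhop(n=0) => 2199-11-03
% almanac.gapto(d=ANS) => 0
% measurebox.translate(v=ANS, u_from=in, u_to=km) => 0
% measurebox.translate(v=-56, u_from=mi, u_to=in) => -3548160
% almanac.whichday() => Sunday
% measurebox.translate(v=-7744, u_from=min, u_to=week) => -242/315
% measurebox.translate(v=12, u_from=min, u_to=day) => 1/120
% almanac.monthhop(n=-1) => 2199-10-03
% measurebox.translate(v=-86, u_from=B, u_to=MiB) => -43/524288
% almanac.anchor(d=1872-11-12) => 1872-11-12
% almanac.anchor(d=2123-03-02) => 2123-03-02
% measurebox.translate(v=-43, u_from=day, u_to=h) => -1032
% measurebox.translate(v=219, u_from=F, u_to=C) => 935/9
% almanac.anchor(d=1786-01-09) => 1786-01-09


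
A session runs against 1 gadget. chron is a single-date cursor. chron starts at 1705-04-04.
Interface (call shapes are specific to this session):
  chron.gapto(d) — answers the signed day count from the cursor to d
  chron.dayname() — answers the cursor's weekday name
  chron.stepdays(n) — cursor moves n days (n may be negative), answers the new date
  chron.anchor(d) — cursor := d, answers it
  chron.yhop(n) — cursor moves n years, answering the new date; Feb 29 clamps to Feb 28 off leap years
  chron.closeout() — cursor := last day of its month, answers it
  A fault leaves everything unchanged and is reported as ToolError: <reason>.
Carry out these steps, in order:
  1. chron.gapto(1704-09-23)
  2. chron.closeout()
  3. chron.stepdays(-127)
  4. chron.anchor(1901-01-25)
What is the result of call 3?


Answer: 1704-12-24

Derivation:
-- chron.gapto(d=1704-09-23) : -193
-- chron.closeout() : 1705-04-30
-- chron.stepdays(n=-127) : 1704-12-24
-- chron.anchor(d=1901-01-25) : 1901-01-25


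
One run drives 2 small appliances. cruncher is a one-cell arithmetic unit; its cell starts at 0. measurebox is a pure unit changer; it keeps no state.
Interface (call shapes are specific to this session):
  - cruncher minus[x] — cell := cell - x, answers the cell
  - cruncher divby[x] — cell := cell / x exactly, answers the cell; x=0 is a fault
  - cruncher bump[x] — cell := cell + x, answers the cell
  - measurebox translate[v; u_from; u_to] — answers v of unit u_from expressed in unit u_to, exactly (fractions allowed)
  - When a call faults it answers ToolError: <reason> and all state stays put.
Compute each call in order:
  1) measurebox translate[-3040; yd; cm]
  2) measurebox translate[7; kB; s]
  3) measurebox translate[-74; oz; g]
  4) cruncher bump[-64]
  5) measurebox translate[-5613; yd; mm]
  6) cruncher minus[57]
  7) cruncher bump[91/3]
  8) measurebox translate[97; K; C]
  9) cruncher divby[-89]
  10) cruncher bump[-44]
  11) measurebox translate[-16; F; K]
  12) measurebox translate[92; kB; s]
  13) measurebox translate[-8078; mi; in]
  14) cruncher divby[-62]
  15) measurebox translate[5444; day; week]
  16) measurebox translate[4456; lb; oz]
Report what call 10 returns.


Answer: -11476/267

Derivation:
·→ measurebox translate(-3040, yd, cm)
·← -1389888/5
·→ measurebox translate(7, kB, s)
·← ToolError: incompatible units
·→ measurebox translate(-74, oz, g)
·← -1678291769/800000
·→ cruncher bump(-64)
·← -64
·→ measurebox translate(-5613, yd, mm)
·← -25662636/5
·→ cruncher minus(57)
·← -121
·→ cruncher bump(91/3)
·← -272/3
·→ measurebox translate(97, K, C)
·← -3523/20
·→ cruncher divby(-89)
·← 272/267
·→ cruncher bump(-44)
·← -11476/267
·→ measurebox translate(-16, F, K)
·← 14789/60
·→ measurebox translate(92, kB, s)
·← ToolError: incompatible units
·→ measurebox translate(-8078, mi, in)
·← -511822080
·→ cruncher divby(-62)
·← 5738/8277
·→ measurebox translate(5444, day, week)
·← 5444/7
·→ measurebox translate(4456, lb, oz)
·← 71296


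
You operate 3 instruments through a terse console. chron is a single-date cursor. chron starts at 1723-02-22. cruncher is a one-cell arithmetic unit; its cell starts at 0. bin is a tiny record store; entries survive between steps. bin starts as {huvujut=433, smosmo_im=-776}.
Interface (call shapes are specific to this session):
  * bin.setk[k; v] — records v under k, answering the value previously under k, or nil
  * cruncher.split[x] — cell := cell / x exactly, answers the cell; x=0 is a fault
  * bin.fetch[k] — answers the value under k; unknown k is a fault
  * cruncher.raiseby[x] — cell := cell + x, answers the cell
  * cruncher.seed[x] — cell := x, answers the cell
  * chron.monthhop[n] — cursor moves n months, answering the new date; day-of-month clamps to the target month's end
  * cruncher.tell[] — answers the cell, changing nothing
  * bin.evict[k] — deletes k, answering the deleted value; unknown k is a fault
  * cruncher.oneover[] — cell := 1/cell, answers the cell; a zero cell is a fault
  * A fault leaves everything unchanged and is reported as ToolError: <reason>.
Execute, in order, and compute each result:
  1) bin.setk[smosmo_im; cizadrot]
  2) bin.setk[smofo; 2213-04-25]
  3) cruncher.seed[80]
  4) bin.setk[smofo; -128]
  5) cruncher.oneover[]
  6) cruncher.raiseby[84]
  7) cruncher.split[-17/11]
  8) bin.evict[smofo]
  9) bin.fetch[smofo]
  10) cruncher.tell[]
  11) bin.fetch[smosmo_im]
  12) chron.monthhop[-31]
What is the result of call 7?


>>> bin.setk k→smosmo_im v→cizadrot
  -776
>>> bin.setk k→smofo v→2213-04-25
  nil
>>> cruncher.seed x→80
  80
>>> bin.setk k→smofo v→-128
  2213-04-25
>>> cruncher.oneover
  1/80
>>> cruncher.raiseby x→84
  6721/80
>>> cruncher.split x→-17/11
  -73931/1360
>>> bin.evict k→smofo
  -128
>>> bin.fetch k→smofo
  ToolError: no such key smofo
>>> cruncher.tell
  -73931/1360
>>> bin.fetch k→smosmo_im
  cizadrot
>>> chron.monthhop n→-31
  1720-07-22

Answer: -73931/1360
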